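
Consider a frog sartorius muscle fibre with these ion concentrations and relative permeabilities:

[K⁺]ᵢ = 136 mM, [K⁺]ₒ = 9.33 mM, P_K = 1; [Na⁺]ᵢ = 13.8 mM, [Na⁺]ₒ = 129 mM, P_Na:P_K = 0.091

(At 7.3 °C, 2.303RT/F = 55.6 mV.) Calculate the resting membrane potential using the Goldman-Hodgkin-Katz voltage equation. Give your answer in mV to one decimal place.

Vm = 55.6 · log₁₀[(Σ P·[cation]ₒ + Σ P·[anion]ᵢ) / (Σ P·[cation]ᵢ + Σ P·[anion]ₒ)]
Numerator = 1×9.33 + 0.091×129 = 21.07
Denominator = 1×136 + 0.091×13.8 = 137.3
Vm = 55.6 · log₁₀(0.1535) = 55.6 × (-0.8139) = -45.25 mV

-45.3 mV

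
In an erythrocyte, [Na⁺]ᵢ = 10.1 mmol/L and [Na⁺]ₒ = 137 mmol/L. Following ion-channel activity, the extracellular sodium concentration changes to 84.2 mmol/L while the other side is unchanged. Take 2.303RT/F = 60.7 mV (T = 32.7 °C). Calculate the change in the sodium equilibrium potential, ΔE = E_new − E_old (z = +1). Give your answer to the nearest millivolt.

E_old = (60.7/1)·log₁₀(137/10.1) = 68.74 mV
E_new = (60.7/1)·log₁₀(84.2/10.1) = 55.90 mV
ΔE = 55.90 − (68.74) = -12.83 mV

-13 mV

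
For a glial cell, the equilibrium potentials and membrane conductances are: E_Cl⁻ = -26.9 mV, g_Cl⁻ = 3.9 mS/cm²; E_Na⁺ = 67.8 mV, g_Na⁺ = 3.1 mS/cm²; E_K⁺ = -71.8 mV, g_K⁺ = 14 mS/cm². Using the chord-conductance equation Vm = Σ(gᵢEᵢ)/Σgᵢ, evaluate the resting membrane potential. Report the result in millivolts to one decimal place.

-42.9 mV

Σ gᵢEᵢ = 3.9·(-26.9) + 3.1·(67.8) + 14·(-71.8) = -899.93
Σ gᵢ = 3.9 + 3.1 + 14 = 21
Vm = -899.93 / 21 = -42.85 mV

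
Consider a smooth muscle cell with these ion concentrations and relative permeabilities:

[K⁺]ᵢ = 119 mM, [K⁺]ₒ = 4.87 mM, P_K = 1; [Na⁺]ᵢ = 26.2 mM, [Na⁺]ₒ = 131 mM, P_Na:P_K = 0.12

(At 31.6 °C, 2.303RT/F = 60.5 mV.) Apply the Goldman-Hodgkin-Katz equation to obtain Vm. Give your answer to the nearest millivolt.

-47 mV

Vm = 60.5 · log₁₀[(Σ P·[cation]ₒ + Σ P·[anion]ᵢ) / (Σ P·[cation]ᵢ + Σ P·[anion]ₒ)]
Numerator = 1×4.87 + 0.12×131 = 20.59
Denominator = 1×119 + 0.12×26.2 = 122.1
Vm = 60.5 · log₁₀(0.16857) = 60.5 × (-0.7732) = -46.78 mV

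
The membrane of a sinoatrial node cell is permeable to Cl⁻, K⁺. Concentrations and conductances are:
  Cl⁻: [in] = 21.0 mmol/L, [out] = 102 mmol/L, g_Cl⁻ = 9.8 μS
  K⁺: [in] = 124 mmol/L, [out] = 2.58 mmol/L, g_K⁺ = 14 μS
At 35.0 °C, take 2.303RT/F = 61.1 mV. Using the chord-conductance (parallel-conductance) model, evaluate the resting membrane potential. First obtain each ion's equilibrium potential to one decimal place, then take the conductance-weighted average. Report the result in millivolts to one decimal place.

-77.7 mV

E_Cl⁻ = (61.1/-1)·log₁₀(102/21.0) = -41.9 mV
E_K⁺ = (61.1/1)·log₁₀(2.58/124) = -102.8 mV
Vm = (Σ gᵢEᵢ)/(Σ gᵢ) = (9.8·-41.9 + 14·-102.8) / (9.8 + 14)
= -1849.82 / 23.8 = -77.72 mV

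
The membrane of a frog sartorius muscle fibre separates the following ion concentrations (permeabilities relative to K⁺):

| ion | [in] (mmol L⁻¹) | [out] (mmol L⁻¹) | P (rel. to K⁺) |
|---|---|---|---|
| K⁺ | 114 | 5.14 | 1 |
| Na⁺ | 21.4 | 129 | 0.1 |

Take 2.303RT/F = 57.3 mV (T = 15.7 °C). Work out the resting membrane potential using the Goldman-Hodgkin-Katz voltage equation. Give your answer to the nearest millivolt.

-46 mV

Vm = 57.3 · log₁₀[(Σ P·[cation]ₒ + Σ P·[anion]ᵢ) / (Σ P·[cation]ᵢ + Σ P·[anion]ₒ)]
Numerator = 1×5.14 + 0.1×129 = 18.04
Denominator = 1×114 + 0.1×21.4 = 116.1
Vm = 57.3 · log₁₀(0.15533) = 57.3 × (-0.8087) = -46.34 mV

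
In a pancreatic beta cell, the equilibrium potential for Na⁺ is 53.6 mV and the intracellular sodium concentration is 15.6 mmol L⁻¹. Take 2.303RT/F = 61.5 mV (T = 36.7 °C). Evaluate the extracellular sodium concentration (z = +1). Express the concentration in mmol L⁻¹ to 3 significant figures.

Nernst: E = (61.5/1) · log₁₀([out]/[in]), so log₁₀([out]/[in]) = 53.6 × 1 / 61.5 = 0.8715.
[out]/[in] = 10^(0.8715) = 7.44.
[out] = 7.44 × 15.6 = 116.1 mmol L⁻¹.

116 mmol L⁻¹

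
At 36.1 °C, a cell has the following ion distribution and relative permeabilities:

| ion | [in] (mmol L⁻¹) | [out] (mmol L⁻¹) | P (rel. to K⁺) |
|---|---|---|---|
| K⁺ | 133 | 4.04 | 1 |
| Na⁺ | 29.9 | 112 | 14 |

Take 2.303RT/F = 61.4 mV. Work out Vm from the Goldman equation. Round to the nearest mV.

28 mV

Vm = 61.4 · log₁₀[(Σ P·[cation]ₒ + Σ P·[anion]ᵢ) / (Σ P·[cation]ᵢ + Σ P·[anion]ₒ)]
Numerator = 1×4.04 + 14×112 = 1572
Denominator = 1×133 + 14×29.9 = 551.6
Vm = 61.4 · log₁₀(2.85) = 61.4 × (0.4548) = 27.93 mV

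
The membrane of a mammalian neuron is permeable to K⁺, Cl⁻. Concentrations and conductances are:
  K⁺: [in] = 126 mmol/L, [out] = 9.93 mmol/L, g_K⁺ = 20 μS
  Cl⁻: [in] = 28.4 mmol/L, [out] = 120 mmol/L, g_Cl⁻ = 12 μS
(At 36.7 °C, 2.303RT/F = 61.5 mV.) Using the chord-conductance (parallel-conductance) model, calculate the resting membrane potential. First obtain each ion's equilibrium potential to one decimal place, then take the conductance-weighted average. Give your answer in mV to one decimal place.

E_K⁺ = (61.5/1)·log₁₀(9.93/126) = -67.9 mV
E_Cl⁻ = (61.5/-1)·log₁₀(120/28.4) = -38.5 mV
Vm = (Σ gᵢEᵢ)/(Σ gᵢ) = (20·-67.9 + 12·-38.5) / (20 + 12)
= -1820.00 / 32 = -56.88 mV

-56.9 mV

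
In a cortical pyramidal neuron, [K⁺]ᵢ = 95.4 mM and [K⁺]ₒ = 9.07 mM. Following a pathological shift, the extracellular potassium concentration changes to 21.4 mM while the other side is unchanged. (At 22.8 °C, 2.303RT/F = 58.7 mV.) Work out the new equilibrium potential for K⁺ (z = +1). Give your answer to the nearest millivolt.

After the shift: [K⁺]_out = 21.4, [K⁺]_in = 95.4 mM.
E_new = (58.7/1)·log₁₀(21.4/95.4) = 58.70 · (-0.6491) = -38.10 mV

-38 mV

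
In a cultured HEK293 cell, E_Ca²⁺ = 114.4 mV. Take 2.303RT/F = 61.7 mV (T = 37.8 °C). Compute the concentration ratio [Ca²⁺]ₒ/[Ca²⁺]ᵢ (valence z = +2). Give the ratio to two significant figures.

5100

log₁₀([out]/[in]) = E·z/(61.7) = 114.4 × 2 / 61.7 = 3.7083
[out]/[in] = 10^(3.7083) = 5108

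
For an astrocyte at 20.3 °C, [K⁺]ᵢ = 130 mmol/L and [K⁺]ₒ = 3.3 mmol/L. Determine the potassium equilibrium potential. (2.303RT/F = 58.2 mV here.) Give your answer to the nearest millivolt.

-93 mV

E = (58.2/z) · log₁₀([K⁺]_out/[K⁺]_in) with z = +1.
= (58.2/1) · log₁₀(3.3/130) = 58.20 · log₁₀(0.02538)
= 58.20 · (-1.5954) = -92.85 mV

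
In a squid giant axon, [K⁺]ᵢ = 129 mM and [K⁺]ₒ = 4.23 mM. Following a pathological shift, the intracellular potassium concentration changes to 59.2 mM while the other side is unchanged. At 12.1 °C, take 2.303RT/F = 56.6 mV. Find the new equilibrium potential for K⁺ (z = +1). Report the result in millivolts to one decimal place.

After the shift: [K⁺]_out = 4.23, [K⁺]_in = 59.2 mM.
E_new = (56.6/1)·log₁₀(4.23/59.2) = 56.60 · (-1.1460) = -64.86 mV

-64.9 mV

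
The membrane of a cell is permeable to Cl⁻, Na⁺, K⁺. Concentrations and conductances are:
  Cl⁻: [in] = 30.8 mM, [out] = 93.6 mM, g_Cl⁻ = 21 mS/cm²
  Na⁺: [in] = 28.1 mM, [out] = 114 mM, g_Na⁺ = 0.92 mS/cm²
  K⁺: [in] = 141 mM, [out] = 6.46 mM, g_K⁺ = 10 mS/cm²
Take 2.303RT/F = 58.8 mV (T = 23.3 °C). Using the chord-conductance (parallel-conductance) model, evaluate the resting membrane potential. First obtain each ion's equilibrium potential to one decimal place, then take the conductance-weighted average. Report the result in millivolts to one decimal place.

E_Cl⁻ = (58.8/-1)·log₁₀(93.6/30.8) = -28.4 mV
E_Na⁺ = (58.8/1)·log₁₀(114/28.1) = 35.8 mV
E_K⁺ = (58.8/1)·log₁₀(6.46/141) = -78.7 mV
Vm = (Σ gᵢEᵢ)/(Σ gᵢ) = (21·-28.4 + 0.92·35.8 + 10·-78.7) / (21 + 0.92 + 10)
= -1350.46 / 31.92 = -42.31 mV

-42.3 mV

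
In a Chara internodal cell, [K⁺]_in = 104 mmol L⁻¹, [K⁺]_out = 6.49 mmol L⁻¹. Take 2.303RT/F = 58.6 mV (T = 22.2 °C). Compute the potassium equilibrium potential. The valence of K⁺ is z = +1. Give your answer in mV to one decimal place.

E = (58.6/z) · log₁₀([K⁺]_out/[K⁺]_in) with z = +1.
= (58.6/1) · log₁₀(6.49/104) = 58.60 · log₁₀(0.0624)
= 58.60 · (-1.2048) = -70.60 mV

-70.6 mV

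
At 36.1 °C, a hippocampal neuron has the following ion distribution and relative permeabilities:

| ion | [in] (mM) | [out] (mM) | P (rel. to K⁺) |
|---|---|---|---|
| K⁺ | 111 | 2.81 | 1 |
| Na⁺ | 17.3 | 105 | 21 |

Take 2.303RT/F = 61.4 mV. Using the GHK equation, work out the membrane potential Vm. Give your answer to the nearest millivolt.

41 mV

Vm = 61.4 · log₁₀[(Σ P·[cation]ₒ + Σ P·[anion]ᵢ) / (Σ P·[cation]ᵢ + Σ P·[anion]ₒ)]
Numerator = 1×2.81 + 21×105 = 2208
Denominator = 1×111 + 21×17.3 = 474.3
Vm = 61.4 · log₁₀(4.6549) = 61.4 × (0.6679) = 41.01 mV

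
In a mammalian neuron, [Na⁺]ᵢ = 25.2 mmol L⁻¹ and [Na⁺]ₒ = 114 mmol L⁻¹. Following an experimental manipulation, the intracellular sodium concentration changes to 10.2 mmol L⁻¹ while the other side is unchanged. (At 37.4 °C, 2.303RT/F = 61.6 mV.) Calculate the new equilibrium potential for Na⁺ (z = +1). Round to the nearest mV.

After the shift: [Na⁺]_out = 114, [Na⁺]_in = 10.2 mmol L⁻¹.
E_new = (61.6/1)·log₁₀(114/10.2) = 61.60 · (1.0483) = 64.58 mV

65 mV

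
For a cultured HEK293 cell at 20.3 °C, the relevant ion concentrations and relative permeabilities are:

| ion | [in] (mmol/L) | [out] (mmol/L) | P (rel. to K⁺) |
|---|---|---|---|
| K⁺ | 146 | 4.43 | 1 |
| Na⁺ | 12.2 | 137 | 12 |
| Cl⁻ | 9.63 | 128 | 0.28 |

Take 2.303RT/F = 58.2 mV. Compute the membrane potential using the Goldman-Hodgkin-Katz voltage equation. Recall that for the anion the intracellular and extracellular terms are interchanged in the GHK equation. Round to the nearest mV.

41 mV

Vm = 58.2 · log₁₀[(Σ P·[cation]ₒ + Σ P·[anion]ᵢ) / (Σ P·[cation]ᵢ + Σ P·[anion]ₒ)]
Numerator = 1×4.43 + 12×137 + 0.28×9.63 = 1651
Denominator = 1×146 + 12×12.2 + 0.28×128 = 328.2
Vm = 58.2 · log₁₀(5.0302) = 58.2 × (0.7016) = 40.83 mV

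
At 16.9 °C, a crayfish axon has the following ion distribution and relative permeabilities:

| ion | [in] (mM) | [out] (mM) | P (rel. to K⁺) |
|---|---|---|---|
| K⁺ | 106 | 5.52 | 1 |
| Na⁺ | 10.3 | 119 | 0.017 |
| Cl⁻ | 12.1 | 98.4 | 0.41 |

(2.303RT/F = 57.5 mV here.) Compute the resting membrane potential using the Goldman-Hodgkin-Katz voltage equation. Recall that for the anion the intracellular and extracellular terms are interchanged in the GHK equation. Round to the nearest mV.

Vm = 57.5 · log₁₀[(Σ P·[cation]ₒ + Σ P·[anion]ᵢ) / (Σ P·[cation]ᵢ + Σ P·[anion]ₒ)]
Numerator = 1×5.52 + 0.017×119 + 0.41×12.1 = 12.5
Denominator = 1×106 + 0.017×10.3 + 0.41×98.4 = 146.5
Vm = 57.5 · log₁₀(0.08534) = 57.5 × (-1.0688) = -61.46 mV

-61 mV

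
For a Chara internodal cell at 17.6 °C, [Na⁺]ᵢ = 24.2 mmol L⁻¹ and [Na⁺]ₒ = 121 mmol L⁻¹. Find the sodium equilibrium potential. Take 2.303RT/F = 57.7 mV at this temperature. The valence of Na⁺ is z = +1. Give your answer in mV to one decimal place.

E = (57.7/z) · log₁₀([Na⁺]_out/[Na⁺]_in) with z = +1.
= (57.7/1) · log₁₀(121/24.2) = 57.70 · log₁₀(5)
= 57.70 · (0.6990) = 40.33 mV

40.3 mV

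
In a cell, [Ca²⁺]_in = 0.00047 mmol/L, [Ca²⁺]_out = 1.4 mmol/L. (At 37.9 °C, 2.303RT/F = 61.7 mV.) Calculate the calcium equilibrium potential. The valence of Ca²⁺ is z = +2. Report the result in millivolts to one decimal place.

E = (61.7/z) · log₁₀([Ca²⁺]_out/[Ca²⁺]_in) with z = +2.
= (61.7/2) · log₁₀(1.4/0.00047) = 30.85 · log₁₀(2979)
= 30.85 · (3.4740) = 107.17 mV

107.2 mV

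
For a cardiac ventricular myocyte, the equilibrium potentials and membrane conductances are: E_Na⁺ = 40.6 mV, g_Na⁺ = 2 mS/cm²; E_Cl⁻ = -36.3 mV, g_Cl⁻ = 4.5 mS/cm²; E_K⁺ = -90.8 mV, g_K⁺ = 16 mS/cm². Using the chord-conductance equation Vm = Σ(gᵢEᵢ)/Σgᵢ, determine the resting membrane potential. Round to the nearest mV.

Σ gᵢEᵢ = 2·(40.6) + 4.5·(-36.3) + 16·(-90.8) = -1534.95
Σ gᵢ = 2 + 4.5 + 16 = 22.5
Vm = -1534.95 / 22.5 = -68.22 mV

-68 mV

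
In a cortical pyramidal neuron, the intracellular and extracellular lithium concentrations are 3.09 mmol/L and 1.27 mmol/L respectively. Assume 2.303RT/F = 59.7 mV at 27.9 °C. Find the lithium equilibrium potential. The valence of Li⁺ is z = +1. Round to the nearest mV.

E = (59.7/z) · log₁₀([Li⁺]_out/[Li⁺]_in) with z = +1.
= (59.7/1) · log₁₀(1.27/3.09) = 59.70 · log₁₀(0.411)
= 59.70 · (-0.3862) = -23.05 mV

-23 mV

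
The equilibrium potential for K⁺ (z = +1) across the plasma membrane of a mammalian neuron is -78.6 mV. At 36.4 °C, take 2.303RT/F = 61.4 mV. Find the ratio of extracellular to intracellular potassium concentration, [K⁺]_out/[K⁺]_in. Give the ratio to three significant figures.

log₁₀([out]/[in]) = E·z/(61.4) = -78.6 × 1 / 61.4 = -1.2801
[out]/[in] = 10^(-1.2801) = 0.05247

0.0525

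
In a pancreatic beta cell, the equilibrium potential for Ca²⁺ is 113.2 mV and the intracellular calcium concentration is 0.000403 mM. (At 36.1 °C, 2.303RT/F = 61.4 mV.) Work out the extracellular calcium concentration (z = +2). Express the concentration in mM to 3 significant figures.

1.96 mM

Nernst: E = (61.4/2) · log₁₀([out]/[in]), so log₁₀([out]/[in]) = 113.2 × 2 / 61.4 = 3.6873.
[out]/[in] = 10^(3.6873) = 4867.
[out] = 4867 × 0.000403 = 1.962 mM.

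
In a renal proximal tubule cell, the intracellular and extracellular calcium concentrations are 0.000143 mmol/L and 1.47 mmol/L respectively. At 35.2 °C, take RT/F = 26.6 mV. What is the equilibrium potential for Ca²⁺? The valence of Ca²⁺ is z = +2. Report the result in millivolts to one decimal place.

E = (26.6/z) · ln([Ca²⁺]_out/[Ca²⁺]_in) with z = +2.
= (26.6/2) · ln(1.47/0.000143) = 13.30 · ln(1.028e+04)
= 13.30 · (9.2379) = 122.86 mV

122.9 mV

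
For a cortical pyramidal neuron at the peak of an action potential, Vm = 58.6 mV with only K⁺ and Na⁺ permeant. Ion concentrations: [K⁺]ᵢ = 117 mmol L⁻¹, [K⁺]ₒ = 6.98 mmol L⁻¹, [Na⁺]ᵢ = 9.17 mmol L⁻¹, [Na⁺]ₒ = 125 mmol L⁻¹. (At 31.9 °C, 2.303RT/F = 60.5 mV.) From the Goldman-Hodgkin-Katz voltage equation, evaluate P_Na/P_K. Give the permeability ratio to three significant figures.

Let α = P_Na/P_K. GHK: Vm = 60.5·log₁₀[(Kₒ + α·Naₒ)/(Kᵢ + α·Naᵢ)].
10^(Vm/60.5) = 10^(58.6/60.5) = 9.3024
So 9.3024·(Kᵢ + α·Naᵢ) = Kₒ + α·Naₒ → α = (9.3024·117.0 − 6.98) / (125.0 − 9.3024·9.17)
α = (1088 − 6.98) / (125.0 − 85.3) = 1081/39.7 = 27.24

27.2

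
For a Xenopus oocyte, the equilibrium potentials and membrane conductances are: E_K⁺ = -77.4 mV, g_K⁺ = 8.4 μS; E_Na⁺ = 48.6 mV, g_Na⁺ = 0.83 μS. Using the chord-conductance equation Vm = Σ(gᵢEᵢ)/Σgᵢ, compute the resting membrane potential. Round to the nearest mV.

-66 mV

Σ gᵢEᵢ = 8.4·(-77.4) + 0.83·(48.6) = -609.82
Σ gᵢ = 8.4 + 0.83 = 9.23
Vm = -609.82 / 9.23 = -66.07 mV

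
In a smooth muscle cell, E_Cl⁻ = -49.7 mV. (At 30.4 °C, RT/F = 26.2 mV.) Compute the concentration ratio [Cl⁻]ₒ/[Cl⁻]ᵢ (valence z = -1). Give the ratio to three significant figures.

ln([out]/[in]) = E·z/(26.2) = -49.7 × -1 / 26.2 = 1.8969
[out]/[in] = e^(1.8969) = 6.666

6.67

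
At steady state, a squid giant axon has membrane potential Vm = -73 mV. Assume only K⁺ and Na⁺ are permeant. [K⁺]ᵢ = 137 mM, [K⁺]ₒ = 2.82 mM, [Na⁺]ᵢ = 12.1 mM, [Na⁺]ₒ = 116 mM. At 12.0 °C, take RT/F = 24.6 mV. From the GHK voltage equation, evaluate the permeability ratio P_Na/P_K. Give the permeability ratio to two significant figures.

Let α = P_Na/P_K. GHK: Vm = 24.6·ln[(Kₒ + α·Naₒ)/(Kᵢ + α·Naᵢ)].
e^(Vm/24.6) = e^(-73.0/24.6) = 0.051433
So 0.051433·(Kᵢ + α·Naᵢ) = Kₒ + α·Naₒ → α = (0.051433·137.0 − 2.82) / (116.0 − 0.051433·12.1)
α = (7.046 − 2.82) / (116.0 − 0.6223) = 4.226/115.4 = 0.03663

0.037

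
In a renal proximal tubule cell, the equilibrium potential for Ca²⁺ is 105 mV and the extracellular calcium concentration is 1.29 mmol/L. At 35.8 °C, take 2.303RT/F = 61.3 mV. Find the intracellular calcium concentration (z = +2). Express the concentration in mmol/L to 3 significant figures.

Nernst: E = (61.3/2) · log₁₀([out]/[in]), so log₁₀([out]/[in]) = 105.0 × 2 / 61.3 = 3.4258.
[out]/[in] = 10^(3.4258) = 2665.
[in] = 1.29 / 2665 = 0.000484 mmol/L.

0.000484 mmol/L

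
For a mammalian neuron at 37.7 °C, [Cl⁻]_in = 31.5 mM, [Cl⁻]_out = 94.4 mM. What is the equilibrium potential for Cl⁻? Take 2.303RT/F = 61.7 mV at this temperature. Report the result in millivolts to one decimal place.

E = (61.7/z) · log₁₀([Cl⁻]_out/[Cl⁻]_in) with z = -1.
For an anion, dividing by z = -1 reverses the sign.
= (61.7/-1) · log₁₀(94.4/31.5) = -61.70 · log₁₀(2.997)
= -61.70 · (0.4767) = -29.41 mV

-29.4 mV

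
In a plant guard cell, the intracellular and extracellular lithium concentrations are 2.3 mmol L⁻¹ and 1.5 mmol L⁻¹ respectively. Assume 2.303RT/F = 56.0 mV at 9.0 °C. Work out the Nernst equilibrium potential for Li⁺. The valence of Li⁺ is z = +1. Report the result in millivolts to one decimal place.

-10.4 mV

E = (56.0/z) · log₁₀([Li⁺]_out/[Li⁺]_in) with z = +1.
= (56.0/1) · log₁₀(1.5/2.3) = 56.00 · log₁₀(0.6522)
= 56.00 · (-0.1856) = -10.40 mV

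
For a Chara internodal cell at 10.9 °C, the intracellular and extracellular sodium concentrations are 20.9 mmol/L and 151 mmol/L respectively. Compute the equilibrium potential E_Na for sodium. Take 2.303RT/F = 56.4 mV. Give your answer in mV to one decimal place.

48.4 mV

E = (56.4/z) · log₁₀([Na⁺]_out/[Na⁺]_in) with z = +1.
= (56.4/1) · log₁₀(151/20.9) = 56.40 · log₁₀(7.225)
= 56.40 · (0.8588) = 48.44 mV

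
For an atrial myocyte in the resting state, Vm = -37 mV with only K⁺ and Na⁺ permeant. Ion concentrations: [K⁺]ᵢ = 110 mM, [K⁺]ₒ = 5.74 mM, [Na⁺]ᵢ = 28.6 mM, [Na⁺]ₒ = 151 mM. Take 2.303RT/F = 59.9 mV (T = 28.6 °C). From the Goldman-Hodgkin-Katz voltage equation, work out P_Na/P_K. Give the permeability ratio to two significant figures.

Let α = P_Na/P_K. GHK: Vm = 59.9·log₁₀[(Kₒ + α·Naₒ)/(Kᵢ + α·Naᵢ)].
10^(Vm/59.9) = 10^(-37.0/59.9) = 0.24116
So 0.24116·(Kᵢ + α·Naᵢ) = Kₒ + α·Naₒ → α = (0.24116·110.0 − 5.74) / (151.0 − 0.24116·28.6)
α = (26.53 − 5.74) / (151.0 − 6.897) = 20.79/144.1 = 0.1443

0.14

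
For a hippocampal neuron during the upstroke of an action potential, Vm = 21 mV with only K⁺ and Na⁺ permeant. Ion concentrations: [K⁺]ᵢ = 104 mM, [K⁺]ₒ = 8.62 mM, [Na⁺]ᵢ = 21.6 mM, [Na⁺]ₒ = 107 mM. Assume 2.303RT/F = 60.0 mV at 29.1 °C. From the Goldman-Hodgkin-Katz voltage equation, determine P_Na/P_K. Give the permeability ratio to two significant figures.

Let α = P_Na/P_K. GHK: Vm = 60.0·log₁₀[(Kₒ + α·Naₒ)/(Kᵢ + α·Naᵢ)].
10^(Vm/60.0) = 10^(21.0/60.0) = 2.2387
So 2.2387·(Kᵢ + α·Naᵢ) = Kₒ + α·Naₒ → α = (2.2387·104.0 − 8.62) / (107.0 − 2.2387·21.6)
α = (232.8 − 8.62) / (107.0 − 48.36) = 224.2/58.64 = 3.823

3.8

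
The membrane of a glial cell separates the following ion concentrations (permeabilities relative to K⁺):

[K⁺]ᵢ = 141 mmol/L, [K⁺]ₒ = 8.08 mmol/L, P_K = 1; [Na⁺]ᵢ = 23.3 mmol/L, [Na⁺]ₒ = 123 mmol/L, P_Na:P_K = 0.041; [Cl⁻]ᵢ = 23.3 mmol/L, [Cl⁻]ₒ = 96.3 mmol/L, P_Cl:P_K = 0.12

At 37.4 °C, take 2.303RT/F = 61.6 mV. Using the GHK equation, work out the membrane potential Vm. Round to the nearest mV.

-61 mV

Vm = 61.6 · log₁₀[(Σ P·[cation]ₒ + Σ P·[anion]ᵢ) / (Σ P·[cation]ᵢ + Σ P·[anion]ₒ)]
Numerator = 1×8.08 + 0.041×123 + 0.12×23.3 = 15.92
Denominator = 1×141 + 0.041×23.3 + 0.12×96.3 = 153.5
Vm = 61.6 · log₁₀(0.1037) = 61.6 × (-0.9842) = -60.63 mV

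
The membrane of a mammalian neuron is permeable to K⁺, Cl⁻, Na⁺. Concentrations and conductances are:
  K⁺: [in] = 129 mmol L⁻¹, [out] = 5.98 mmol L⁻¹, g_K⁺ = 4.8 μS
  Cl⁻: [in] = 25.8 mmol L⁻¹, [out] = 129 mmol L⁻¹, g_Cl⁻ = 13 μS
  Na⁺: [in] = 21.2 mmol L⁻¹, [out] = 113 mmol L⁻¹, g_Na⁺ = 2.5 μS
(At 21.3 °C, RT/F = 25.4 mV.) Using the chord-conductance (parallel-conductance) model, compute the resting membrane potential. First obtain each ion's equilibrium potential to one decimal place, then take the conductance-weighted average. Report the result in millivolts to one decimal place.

-39.4 mV

E_K⁺ = (25.4/1)·ln(5.98/129) = -78.0 mV
E_Cl⁻ = (25.4/-1)·ln(129/25.8) = -40.9 mV
E_Na⁺ = (25.4/1)·ln(113/21.2) = 42.5 mV
Vm = (Σ gᵢEᵢ)/(Σ gᵢ) = (4.8·-78.0 + 13·-40.9 + 2.5·42.5) / (4.8 + 13 + 2.5)
= -799.85 / 20.3 = -39.40 mV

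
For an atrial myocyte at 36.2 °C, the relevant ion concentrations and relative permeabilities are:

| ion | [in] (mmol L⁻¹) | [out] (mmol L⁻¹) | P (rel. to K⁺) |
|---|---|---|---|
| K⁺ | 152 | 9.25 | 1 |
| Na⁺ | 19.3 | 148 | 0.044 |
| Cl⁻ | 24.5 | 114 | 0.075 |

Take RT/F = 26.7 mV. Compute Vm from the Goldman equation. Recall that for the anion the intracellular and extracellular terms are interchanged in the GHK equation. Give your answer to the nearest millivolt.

-59 mV

Vm = 26.7 · ln[(Σ P·[cation]ₒ + Σ P·[anion]ᵢ) / (Σ P·[cation]ᵢ + Σ P·[anion]ₒ)]
Numerator = 1×9.25 + 0.044×148 + 0.075×24.5 = 17.6
Denominator = 1×152 + 0.044×19.3 + 0.075×114 = 161.4
Vm = 26.7 · ln(0.10904) = 26.7 × (-2.2160) = -59.17 mV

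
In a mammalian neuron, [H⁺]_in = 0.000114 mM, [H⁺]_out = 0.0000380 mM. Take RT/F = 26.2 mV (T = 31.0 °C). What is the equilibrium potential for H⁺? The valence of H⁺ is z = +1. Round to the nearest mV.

E = (26.2/z) · ln([H⁺]_out/[H⁺]_in) with z = +1.
= (26.2/1) · ln(0.0000380/0.000114) = 26.20 · ln(0.3333)
= 26.20 · (-1.0986) = -28.78 mV

-29 mV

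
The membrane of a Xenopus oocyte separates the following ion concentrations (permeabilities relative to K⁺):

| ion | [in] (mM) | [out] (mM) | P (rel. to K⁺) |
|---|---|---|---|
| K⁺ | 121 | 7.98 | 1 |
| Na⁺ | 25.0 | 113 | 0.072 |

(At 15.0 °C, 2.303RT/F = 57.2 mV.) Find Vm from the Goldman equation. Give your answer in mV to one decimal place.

-50.4 mV

Vm = 57.2 · log₁₀[(Σ P·[cation]ₒ + Σ P·[anion]ᵢ) / (Σ P·[cation]ᵢ + Σ P·[anion]ₒ)]
Numerator = 1×7.98 + 0.072×113 = 16.12
Denominator = 1×121 + 0.072×25.0 = 122.8
Vm = 57.2 · log₁₀(0.13124) = 57.2 × (-0.8819) = -50.45 mV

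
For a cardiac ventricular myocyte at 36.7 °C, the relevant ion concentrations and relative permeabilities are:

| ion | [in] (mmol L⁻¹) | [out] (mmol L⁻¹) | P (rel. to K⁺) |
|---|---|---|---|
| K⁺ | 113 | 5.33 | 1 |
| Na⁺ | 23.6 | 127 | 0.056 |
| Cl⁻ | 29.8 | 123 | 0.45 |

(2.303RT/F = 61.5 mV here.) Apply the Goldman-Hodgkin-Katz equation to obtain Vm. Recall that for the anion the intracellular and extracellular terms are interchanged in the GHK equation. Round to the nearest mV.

-50 mV

Vm = 61.5 · log₁₀[(Σ P·[cation]ₒ + Σ P·[anion]ᵢ) / (Σ P·[cation]ᵢ + Σ P·[anion]ₒ)]
Numerator = 1×5.33 + 0.056×127 + 0.45×29.8 = 25.85
Denominator = 1×113 + 0.056×23.6 + 0.45×123 = 169.7
Vm = 61.5 · log₁₀(0.15236) = 61.5 × (-0.8171) = -50.25 mV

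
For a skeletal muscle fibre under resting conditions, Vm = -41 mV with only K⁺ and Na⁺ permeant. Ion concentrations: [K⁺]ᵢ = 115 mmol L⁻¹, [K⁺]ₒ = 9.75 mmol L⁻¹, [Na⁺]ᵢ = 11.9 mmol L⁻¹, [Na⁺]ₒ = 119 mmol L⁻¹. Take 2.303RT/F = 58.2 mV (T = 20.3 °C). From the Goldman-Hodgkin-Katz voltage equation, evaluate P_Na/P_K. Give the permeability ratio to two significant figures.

0.11

Let α = P_Na/P_K. GHK: Vm = 58.2·log₁₀[(Kₒ + α·Naₒ)/(Kᵢ + α·Naᵢ)].
10^(Vm/58.2) = 10^(-41.0/58.2) = 0.19748
So 0.19748·(Kᵢ + α·Naᵢ) = Kₒ + α·Naₒ → α = (0.19748·115.0 − 9.75) / (119.0 − 0.19748·11.9)
α = (22.71 − 9.75) / (119.0 − 2.35) = 12.96/116.6 = 0.1111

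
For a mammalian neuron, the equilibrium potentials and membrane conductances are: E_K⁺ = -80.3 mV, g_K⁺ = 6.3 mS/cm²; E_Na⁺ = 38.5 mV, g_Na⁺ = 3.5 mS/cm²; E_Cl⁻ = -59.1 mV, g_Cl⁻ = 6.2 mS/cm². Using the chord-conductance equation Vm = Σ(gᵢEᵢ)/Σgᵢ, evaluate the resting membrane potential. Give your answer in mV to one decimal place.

-46.1 mV

Σ gᵢEᵢ = 6.3·(-80.3) + 3.5·(38.5) + 6.2·(-59.1) = -737.56
Σ gᵢ = 6.3 + 3.5 + 6.2 = 16
Vm = -737.56 / 16 = -46.10 mV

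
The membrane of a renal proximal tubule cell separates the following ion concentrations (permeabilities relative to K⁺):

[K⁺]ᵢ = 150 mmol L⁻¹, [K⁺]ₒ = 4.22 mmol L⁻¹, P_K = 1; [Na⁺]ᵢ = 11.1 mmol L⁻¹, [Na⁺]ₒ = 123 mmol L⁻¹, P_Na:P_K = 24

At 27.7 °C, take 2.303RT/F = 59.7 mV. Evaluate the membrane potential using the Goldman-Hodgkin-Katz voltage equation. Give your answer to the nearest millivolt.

51 mV

Vm = 59.7 · log₁₀[(Σ P·[cation]ₒ + Σ P·[anion]ᵢ) / (Σ P·[cation]ᵢ + Σ P·[anion]ₒ)]
Numerator = 1×4.22 + 24×123 = 2956
Denominator = 1×150 + 24×11.1 = 416.4
Vm = 59.7 · log₁₀(7.0995) = 59.7 × (0.8512) = 50.82 mV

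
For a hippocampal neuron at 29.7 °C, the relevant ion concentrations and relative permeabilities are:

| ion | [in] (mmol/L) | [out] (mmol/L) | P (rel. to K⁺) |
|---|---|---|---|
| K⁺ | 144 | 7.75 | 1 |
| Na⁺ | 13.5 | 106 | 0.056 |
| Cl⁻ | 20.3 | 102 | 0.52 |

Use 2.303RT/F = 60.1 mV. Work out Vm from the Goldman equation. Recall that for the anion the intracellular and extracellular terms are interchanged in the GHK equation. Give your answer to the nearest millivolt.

Vm = 60.1 · log₁₀[(Σ P·[cation]ₒ + Σ P·[anion]ᵢ) / (Σ P·[cation]ᵢ + Σ P·[anion]ₒ)]
Numerator = 1×7.75 + 0.056×106 + 0.52×20.3 = 24.24
Denominator = 1×144 + 0.056×13.5 + 0.52×102 = 197.8
Vm = 60.1 · log₁₀(0.12256) = 60.1 × (-0.9116) = -54.79 mV

-55 mV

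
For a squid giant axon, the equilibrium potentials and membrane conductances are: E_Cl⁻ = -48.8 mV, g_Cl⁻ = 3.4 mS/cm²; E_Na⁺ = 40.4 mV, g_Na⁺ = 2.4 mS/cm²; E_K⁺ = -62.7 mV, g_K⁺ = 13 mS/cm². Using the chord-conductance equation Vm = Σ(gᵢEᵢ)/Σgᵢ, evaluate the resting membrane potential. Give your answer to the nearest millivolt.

Σ gᵢEᵢ = 3.4·(-48.8) + 2.4·(40.4) + 13·(-62.7) = -884.06
Σ gᵢ = 3.4 + 2.4 + 13 = 18.8
Vm = -884.06 / 18.8 = -47.02 mV

-47 mV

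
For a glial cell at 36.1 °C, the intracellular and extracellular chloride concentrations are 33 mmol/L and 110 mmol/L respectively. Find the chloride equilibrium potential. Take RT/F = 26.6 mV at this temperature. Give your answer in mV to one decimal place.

E = (26.6/z) · ln([Cl⁻]_out/[Cl⁻]_in) with z = -1.
For an anion, dividing by z = -1 reverses the sign.
= (26.6/-1) · ln(110/33) = -26.60 · ln(3.333)
= -26.60 · (1.2040) = -32.03 mV

-32.0 mV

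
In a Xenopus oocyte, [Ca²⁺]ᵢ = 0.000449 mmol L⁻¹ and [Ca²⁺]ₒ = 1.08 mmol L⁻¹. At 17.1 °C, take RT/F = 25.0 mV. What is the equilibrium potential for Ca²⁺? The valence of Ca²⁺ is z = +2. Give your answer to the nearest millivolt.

E = (25.0/z) · ln([Ca²⁺]_out/[Ca²⁺]_in) with z = +2.
= (25.0/2) · ln(1.08/0.000449) = 12.50 · ln(2405)
= 12.50 · (7.7854) = 97.32 mV

97 mV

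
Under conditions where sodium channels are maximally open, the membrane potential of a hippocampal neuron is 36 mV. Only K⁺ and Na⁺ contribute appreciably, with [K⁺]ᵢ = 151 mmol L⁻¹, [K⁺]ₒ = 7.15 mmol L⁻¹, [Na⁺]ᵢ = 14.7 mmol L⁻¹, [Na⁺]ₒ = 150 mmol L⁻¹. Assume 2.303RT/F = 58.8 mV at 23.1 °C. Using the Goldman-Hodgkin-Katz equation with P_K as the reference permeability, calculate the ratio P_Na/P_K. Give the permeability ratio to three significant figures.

6.81

Let α = P_Na/P_K. GHK: Vm = 58.8·log₁₀[(Kₒ + α·Naₒ)/(Kᵢ + α·Naᵢ)].
10^(Vm/58.8) = 10^(36.0/58.8) = 4.0949
So 4.0949·(Kᵢ + α·Naᵢ) = Kₒ + α·Naₒ → α = (4.0949·151.0 − 7.15) / (150.0 − 4.0949·14.7)
α = (618.3 − 7.15) / (150.0 − 60.2) = 611.2/89.8 = 6.806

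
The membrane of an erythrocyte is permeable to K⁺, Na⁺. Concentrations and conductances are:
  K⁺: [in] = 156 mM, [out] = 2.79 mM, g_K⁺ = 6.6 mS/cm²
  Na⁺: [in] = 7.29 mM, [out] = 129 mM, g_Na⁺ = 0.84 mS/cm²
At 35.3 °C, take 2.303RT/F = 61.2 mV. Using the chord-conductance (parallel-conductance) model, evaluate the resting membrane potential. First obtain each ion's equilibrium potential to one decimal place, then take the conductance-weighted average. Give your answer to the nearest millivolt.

-86 mV

E_K⁺ = (61.2/1)·log₁₀(2.79/156) = -106.9 mV
E_Na⁺ = (61.2/1)·log₁₀(129/7.29) = 76.4 mV
Vm = (Σ gᵢEᵢ)/(Σ gᵢ) = (6.6·-106.9 + 0.84·76.4) / (6.6 + 0.84)
= -641.36 / 7.44 = -86.20 mV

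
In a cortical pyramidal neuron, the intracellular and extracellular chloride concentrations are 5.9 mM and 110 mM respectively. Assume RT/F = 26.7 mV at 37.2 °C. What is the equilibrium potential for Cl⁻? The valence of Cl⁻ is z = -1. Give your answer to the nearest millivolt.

E = (26.7/z) · ln([Cl⁻]_out/[Cl⁻]_in) with z = -1.
For an anion, dividing by z = -1 reverses the sign.
= (26.7/-1) · ln(110/5.9) = -26.70 · ln(18.64)
= -26.70 · (2.9255) = -78.11 mV

-78 mV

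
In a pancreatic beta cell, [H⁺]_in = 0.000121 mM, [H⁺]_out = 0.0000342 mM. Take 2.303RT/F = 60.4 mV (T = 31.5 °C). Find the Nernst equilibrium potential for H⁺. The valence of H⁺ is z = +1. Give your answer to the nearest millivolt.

-33 mV

E = (60.4/z) · log₁₀([H⁺]_out/[H⁺]_in) with z = +1.
= (60.4/1) · log₁₀(0.0000342/0.000121) = 60.40 · log₁₀(0.2826)
= 60.40 · (-0.5488) = -33.15 mV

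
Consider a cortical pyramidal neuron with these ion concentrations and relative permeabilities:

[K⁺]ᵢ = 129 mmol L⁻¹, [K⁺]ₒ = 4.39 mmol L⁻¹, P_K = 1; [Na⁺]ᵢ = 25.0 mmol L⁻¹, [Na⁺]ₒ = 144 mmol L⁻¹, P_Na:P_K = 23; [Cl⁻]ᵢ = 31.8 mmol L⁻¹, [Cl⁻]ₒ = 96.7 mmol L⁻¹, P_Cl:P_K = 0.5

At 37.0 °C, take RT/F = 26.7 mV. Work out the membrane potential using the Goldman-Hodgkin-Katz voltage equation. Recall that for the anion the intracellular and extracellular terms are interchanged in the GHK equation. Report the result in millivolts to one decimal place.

Vm = 26.7 · ln[(Σ P·[cation]ₒ + Σ P·[anion]ᵢ) / (Σ P·[cation]ᵢ + Σ P·[anion]ₒ)]
Numerator = 1×4.39 + 23×144 + 0.5×31.8 = 3332
Denominator = 1×129 + 23×25.0 + 0.5×96.7 = 752.4
Vm = 26.7 · ln(4.4292) = 26.7 × (1.4882) = 39.74 mV

39.7 mV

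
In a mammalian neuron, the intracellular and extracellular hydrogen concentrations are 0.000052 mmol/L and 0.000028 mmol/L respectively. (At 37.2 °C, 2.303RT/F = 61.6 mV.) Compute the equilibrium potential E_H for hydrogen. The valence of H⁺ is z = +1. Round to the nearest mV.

-17 mV

E = (61.6/z) · log₁₀([H⁺]_out/[H⁺]_in) with z = +1.
= (61.6/1) · log₁₀(0.000028/0.000052) = 61.60 · log₁₀(0.5385)
= 61.60 · (-0.2688) = -16.56 mV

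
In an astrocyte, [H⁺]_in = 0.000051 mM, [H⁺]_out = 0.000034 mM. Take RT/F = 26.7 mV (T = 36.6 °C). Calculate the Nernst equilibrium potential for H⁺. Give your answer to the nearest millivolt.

E = (26.7/z) · ln([H⁺]_out/[H⁺]_in) with z = +1.
= (26.7/1) · ln(0.000034/0.000051) = 26.70 · ln(0.6667)
= 26.70 · (-0.4055) = -10.83 mV

-11 mV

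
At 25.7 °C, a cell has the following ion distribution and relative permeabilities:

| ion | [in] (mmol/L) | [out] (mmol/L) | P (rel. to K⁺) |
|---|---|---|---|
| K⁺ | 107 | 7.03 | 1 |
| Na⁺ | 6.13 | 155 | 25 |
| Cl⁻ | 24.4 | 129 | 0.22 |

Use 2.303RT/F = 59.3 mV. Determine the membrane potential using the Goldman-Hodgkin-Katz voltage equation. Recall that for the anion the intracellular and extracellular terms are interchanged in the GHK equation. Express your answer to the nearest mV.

Vm = 59.3 · log₁₀[(Σ P·[cation]ₒ + Σ P·[anion]ᵢ) / (Σ P·[cation]ᵢ + Σ P·[anion]ₒ)]
Numerator = 1×7.03 + 25×155 + 0.22×24.4 = 3887
Denominator = 1×107 + 25×6.13 + 0.22×129 = 288.6
Vm = 59.3 · log₁₀(13.468) = 59.3 × (1.1293) = 66.97 mV

67 mV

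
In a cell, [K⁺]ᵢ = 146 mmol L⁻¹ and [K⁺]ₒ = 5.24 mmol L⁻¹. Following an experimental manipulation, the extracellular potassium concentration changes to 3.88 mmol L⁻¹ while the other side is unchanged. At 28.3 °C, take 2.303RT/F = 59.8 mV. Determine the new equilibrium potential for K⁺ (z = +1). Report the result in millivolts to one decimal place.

After the shift: [K⁺]_out = 3.88, [K⁺]_in = 146 mmol L⁻¹.
E_new = (59.8/1)·log₁₀(3.88/146) = 59.80 · (-1.5755) = -94.22 mV

-94.2 mV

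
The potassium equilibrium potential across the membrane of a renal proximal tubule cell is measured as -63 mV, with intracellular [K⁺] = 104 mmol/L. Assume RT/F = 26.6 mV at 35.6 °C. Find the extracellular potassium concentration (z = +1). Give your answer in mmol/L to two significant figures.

9.7 mmol/L

Nernst: E = (26.6/1) · ln([out]/[in]), so ln([out]/[in]) = -63.0 × 1 / 26.6 = -2.3684.
[out]/[in] = e^(-2.3684) = 0.09363.
[out] = 0.09363 × 104 = 9.737 mmol/L.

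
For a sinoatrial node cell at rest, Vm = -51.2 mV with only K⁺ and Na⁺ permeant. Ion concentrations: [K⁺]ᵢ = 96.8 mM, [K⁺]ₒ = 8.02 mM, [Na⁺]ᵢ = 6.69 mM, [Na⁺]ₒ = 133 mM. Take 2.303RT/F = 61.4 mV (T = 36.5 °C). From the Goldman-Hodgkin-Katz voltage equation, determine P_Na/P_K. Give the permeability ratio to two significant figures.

0.047

Let α = P_Na/P_K. GHK: Vm = 61.4·log₁₀[(Kₒ + α·Naₒ)/(Kᵢ + α·Naᵢ)].
10^(Vm/61.4) = 10^(-51.2/61.4) = 0.1466
So 0.1466·(Kᵢ + α·Naᵢ) = Kₒ + α·Naₒ → α = (0.1466·96.8 − 8.02) / (133.0 − 0.1466·6.69)
α = (14.19 − 8.02) / (133.0 − 0.9807) = 6.171/132 = 0.04674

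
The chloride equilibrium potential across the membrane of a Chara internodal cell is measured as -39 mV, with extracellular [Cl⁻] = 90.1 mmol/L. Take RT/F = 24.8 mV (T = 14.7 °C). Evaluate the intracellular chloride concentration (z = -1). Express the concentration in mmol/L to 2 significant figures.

Nernst: E = (24.8/-1) · ln([out]/[in]), so ln([out]/[in]) = -39.0 × -1 / 24.8 = 1.5726.
[out]/[in] = e^(1.5726) = 4.819.
[in] = 90.1 / 4.819 = 18.7 mmol/L.

19 mmol/L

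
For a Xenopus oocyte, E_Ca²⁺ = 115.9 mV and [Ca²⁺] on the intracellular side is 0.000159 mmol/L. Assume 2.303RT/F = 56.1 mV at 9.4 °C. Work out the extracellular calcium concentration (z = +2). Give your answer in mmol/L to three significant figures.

2.15 mmol/L

Nernst: E = (56.1/2) · log₁₀([out]/[in]), so log₁₀([out]/[in]) = 115.9 × 2 / 56.1 = 4.1319.
[out]/[in] = 10^(4.1319) = 1.355e+04.
[out] = 1.355e+04 × 0.000159 = 2.154 mmol/L.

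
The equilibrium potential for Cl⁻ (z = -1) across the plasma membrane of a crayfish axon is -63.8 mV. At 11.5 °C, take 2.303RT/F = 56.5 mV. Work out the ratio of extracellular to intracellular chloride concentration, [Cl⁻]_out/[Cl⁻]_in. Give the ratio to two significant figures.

13

log₁₀([out]/[in]) = E·z/(56.5) = -63.8 × -1 / 56.5 = 1.1292
[out]/[in] = 10^(1.1292) = 13.46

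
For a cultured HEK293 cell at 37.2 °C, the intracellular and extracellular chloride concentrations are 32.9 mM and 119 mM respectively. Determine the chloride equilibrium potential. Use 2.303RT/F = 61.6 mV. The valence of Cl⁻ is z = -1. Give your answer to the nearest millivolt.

-34 mV

E = (61.6/z) · log₁₀([Cl⁻]_out/[Cl⁻]_in) with z = -1.
For an anion, dividing by z = -1 reverses the sign.
= (61.6/-1) · log₁₀(119/32.9) = -61.60 · log₁₀(3.617)
= -61.60 · (0.5584) = -34.39 mV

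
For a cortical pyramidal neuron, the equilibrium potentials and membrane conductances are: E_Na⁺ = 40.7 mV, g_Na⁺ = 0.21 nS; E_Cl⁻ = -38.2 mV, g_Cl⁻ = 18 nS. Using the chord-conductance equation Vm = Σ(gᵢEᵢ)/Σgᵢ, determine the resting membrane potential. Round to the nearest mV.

Σ gᵢEᵢ = 0.21·(40.7) + 18·(-38.2) = -679.05
Σ gᵢ = 0.21 + 18 = 18.21
Vm = -679.05 / 18.21 = -37.29 mV

-37 mV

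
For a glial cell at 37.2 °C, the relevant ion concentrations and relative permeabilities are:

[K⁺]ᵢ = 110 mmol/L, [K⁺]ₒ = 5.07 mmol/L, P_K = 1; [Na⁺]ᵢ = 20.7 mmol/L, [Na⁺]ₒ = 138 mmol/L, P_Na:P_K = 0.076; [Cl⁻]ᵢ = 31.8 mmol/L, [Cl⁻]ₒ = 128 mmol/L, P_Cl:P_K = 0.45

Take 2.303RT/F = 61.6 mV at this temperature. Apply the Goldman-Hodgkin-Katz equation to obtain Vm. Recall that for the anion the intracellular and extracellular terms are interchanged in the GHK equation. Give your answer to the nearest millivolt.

-46 mV

Vm = 61.6 · log₁₀[(Σ P·[cation]ₒ + Σ P·[anion]ᵢ) / (Σ P·[cation]ᵢ + Σ P·[anion]ₒ)]
Numerator = 1×5.07 + 0.076×138 + 0.45×31.8 = 29.87
Denominator = 1×110 + 0.076×20.7 + 0.45×128 = 169.2
Vm = 61.6 · log₁₀(0.17655) = 61.6 × (-0.7531) = -46.39 mV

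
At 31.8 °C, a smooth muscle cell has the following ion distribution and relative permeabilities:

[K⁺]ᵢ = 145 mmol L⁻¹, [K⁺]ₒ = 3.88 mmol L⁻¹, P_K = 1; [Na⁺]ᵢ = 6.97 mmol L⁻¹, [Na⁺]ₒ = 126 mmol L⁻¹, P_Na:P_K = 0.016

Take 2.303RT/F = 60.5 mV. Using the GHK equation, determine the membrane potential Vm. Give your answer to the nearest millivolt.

-84 mV

Vm = 60.5 · log₁₀[(Σ P·[cation]ₒ + Σ P·[anion]ᵢ) / (Σ P·[cation]ᵢ + Σ P·[anion]ₒ)]
Numerator = 1×3.88 + 0.016×126 = 5.896
Denominator = 1×145 + 0.016×6.97 = 145.1
Vm = 60.5 · log₁₀(0.040631) = 60.5 × (-1.3911) = -84.16 mV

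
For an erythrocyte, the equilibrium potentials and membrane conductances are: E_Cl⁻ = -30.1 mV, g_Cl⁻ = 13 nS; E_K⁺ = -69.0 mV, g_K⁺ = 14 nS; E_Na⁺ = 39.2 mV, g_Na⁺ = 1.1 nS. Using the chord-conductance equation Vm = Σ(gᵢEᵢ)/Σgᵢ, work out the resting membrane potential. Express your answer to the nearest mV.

Σ gᵢEᵢ = 13·(-30.1) + 14·(-69.0) + 1.1·(39.2) = -1314.18
Σ gᵢ = 13 + 14 + 1.1 = 28.1
Vm = -1314.18 / 28.1 = -46.77 mV

-47 mV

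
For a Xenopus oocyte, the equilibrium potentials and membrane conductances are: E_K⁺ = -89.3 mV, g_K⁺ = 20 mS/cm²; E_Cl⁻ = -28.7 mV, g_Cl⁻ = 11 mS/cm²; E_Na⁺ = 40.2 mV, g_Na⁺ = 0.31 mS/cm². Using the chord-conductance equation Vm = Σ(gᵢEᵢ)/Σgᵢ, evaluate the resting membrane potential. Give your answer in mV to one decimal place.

Σ gᵢEᵢ = 20·(-89.3) + 11·(-28.7) + 0.31·(40.2) = -2089.24
Σ gᵢ = 20 + 11 + 0.31 = 31.31
Vm = -2089.24 / 31.31 = -66.73 mV

-66.7 mV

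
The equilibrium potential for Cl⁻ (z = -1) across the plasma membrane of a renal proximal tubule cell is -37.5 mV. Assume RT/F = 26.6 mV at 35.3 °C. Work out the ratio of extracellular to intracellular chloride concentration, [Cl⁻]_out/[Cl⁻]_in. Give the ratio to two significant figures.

ln([out]/[in]) = E·z/(26.6) = -37.5 × -1 / 26.6 = 1.4098
[out]/[in] = e^(1.4098) = 4.095

4.1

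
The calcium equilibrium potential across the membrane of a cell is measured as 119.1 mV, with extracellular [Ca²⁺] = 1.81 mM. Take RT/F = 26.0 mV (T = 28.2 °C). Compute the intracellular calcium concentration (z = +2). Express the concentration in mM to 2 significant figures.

Nernst: E = (26.0/2) · ln([out]/[in]), so ln([out]/[in]) = 119.1 × 2 / 26.0 = 9.1615.
[out]/[in] = e^(9.1615) = 9524.
[in] = 1.81 / 9524 = 0.0001901 mM.

0.00019 mM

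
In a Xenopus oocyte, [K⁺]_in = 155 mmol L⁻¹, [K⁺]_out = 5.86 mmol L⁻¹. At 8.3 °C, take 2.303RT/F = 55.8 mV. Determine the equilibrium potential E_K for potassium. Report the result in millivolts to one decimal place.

E = (55.8/z) · log₁₀([K⁺]_out/[K⁺]_in) with z = +1.
= (55.8/1) · log₁₀(5.86/155) = 55.80 · log₁₀(0.03781)
= 55.80 · (-1.4224) = -79.37 mV

-79.4 mV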